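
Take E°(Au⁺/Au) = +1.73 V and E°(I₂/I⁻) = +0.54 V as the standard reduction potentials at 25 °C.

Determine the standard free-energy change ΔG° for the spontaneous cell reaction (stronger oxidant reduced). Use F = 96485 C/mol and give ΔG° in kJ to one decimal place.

-229.6 kJ

Au⁺/Au (E° = +1.73 V) is the cathode; I₂/I⁻ (E° = +0.54 V) is the anode, so E°cell = +1.19 V.
Balancing electrons gives n = 2 (lcm of 1 and 2).
ΔG° = −nFE° = −(2)(96485)(+1.19) = -229,634 J = -229.6 kJ.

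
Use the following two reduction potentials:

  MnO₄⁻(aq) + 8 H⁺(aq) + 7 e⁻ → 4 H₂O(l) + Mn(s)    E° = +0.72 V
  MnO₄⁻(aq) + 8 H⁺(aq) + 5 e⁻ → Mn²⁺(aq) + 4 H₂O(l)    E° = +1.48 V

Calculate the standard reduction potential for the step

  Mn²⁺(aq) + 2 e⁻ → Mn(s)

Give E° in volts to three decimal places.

Sequential free energies add, so n₃E°₃ = n₁E°₁ + n₂E°₂.
With n₃ = 7, and the known step contributing 5×(+1.48) V, the unknown satisfies 2·E° = 7×(+0.72) − 5×(+1.48) = -2.360.
E° = -2.360 / 2 = -1.180 V.

-1.180 V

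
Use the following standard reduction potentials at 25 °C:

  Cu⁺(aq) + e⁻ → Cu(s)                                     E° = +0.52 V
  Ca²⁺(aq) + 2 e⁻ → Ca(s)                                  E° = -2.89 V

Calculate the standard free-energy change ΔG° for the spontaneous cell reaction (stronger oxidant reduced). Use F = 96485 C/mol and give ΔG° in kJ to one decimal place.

-658.0 kJ

Cu⁺/Cu (E° = +0.52 V) is the cathode; Ca²⁺/Ca (E° = -2.89 V) is the anode, so E°cell = +3.41 V.
Balancing electrons gives n = 2 (lcm of 1 and 2).
ΔG° = −nFE° = −(2)(96485)(+3.41) = -658,028 J = -658.0 kJ.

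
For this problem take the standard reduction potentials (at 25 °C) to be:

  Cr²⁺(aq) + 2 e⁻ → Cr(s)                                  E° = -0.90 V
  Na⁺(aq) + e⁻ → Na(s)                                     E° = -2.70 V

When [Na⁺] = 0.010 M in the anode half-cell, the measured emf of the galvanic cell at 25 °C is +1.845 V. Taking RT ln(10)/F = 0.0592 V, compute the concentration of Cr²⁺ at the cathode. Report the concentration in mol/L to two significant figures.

Cr²⁺/Cr is the cathode, Na⁺/Na the anode: E°cell = +1.80 V, n = 2.
Overall reaction: Cr²⁺(aq) + 2 Na(s) → Cr(s) + 2 Na⁺(aq); Q = [Na⁺]^2/[Cr²⁺]^1.
From E = E° − (0.0592/n) log Q: log Q = (E° − E)·n/0.0592 = (+1.80 − (+1.845))·2/0.0592 = -1.5203.
So 1·log[Cr²⁺] = 2·log(0.01) − log Q = -4.0000 − (-1.5203) = -2.4797; [Cr²⁺] = 10^(-2.4797) ≈ 0.0033 M.

0.0033 M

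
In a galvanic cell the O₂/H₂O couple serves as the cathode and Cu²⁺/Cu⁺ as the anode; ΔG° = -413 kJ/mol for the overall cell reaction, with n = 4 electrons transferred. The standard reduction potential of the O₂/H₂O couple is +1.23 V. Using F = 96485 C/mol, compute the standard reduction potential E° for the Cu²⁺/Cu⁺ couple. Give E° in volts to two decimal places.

+0.16 V

E°cell = −ΔG°/(nF) = −(-413×10³)/((4)(96485)) = +1.070 V.
Since O₂/H₂O is the cathode and Cu²⁺/Cu⁺ the anode, E°cell = E°(O₂/H₂O) − E°(Cu²⁺/Cu⁺).
So E°(Cu²⁺/Cu⁺) = E°(O₂/H₂O) − E°cell = (+1.23) − (+1.070) = +0.16 V.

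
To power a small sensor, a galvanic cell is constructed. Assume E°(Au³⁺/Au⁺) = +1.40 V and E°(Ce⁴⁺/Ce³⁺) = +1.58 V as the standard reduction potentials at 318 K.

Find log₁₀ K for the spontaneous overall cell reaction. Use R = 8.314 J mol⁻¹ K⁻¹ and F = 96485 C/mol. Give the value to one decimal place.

Cathode: Ce⁴⁺/Ce³⁺; anode: Au³⁺/Au⁺. E°cell = (+1.58) − (+1.40) = +0.18 V, with n = 2.
ΔG° = −nFE° = −RT ln K, so ln K = nFE°/(RT) = (2)(96485)(+0.18) / ((8.314)(318)) = 13.138.
log₁₀ K = 13.138 / ln 10 = 5.7.

5.7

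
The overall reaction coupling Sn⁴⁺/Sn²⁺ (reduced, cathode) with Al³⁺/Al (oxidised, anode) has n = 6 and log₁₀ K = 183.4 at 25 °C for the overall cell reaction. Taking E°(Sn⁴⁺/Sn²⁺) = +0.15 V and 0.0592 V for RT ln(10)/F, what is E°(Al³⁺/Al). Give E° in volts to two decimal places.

-1.66 V

E°cell = (0.0592/n)·log K = (0.0592/6)(183.4) = +1.810 V.
Since Sn⁴⁺/Sn²⁺ is the cathode and Al³⁺/Al the anode, E°cell = E°(Sn⁴⁺/Sn²⁺) − E°(Al³⁺/Al).
So E°(Al³⁺/Al) = E°(Sn⁴⁺/Sn²⁺) − E°cell = (+0.15) − (+1.810) = -1.66 V.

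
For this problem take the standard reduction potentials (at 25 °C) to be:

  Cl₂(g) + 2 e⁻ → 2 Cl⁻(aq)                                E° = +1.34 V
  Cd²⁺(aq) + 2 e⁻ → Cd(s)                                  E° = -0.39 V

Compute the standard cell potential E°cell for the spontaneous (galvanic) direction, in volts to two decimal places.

+1.73 V

The Cl₂/Cl⁻ couple has the higher reduction potential, so it is the cathode; Cd²⁺/Cd is oxidised at the anode.
E°cell = E°(cathode) − E°(anode) = (+1.34) − (-0.39) = +1.73 V.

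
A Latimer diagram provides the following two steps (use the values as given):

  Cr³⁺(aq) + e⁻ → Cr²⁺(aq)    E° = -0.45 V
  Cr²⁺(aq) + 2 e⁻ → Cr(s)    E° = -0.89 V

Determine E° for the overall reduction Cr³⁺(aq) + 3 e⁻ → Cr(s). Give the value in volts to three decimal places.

-0.743 V

Adding the free-energy changes (−nFE°) of the two steps gives −n₃FE°₃ = −n₁FE°₁ − n₂FE°₂.
E°₃ = (1×-0.45 + 2×-0.89) / 3 = (-2.230) / 3 = -0.743 V.
E° values themselves are not directly additive — weighting by electron count is essential.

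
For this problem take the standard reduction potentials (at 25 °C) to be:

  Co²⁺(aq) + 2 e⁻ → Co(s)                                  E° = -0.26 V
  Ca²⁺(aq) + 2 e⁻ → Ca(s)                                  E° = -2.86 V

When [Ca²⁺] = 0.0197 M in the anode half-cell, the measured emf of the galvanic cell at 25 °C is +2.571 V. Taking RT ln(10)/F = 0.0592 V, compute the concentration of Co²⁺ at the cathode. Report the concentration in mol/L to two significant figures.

0.0021 M

Co²⁺/Co is the cathode, Ca²⁺/Ca the anode: E°cell = +2.60 V, n = 2.
Overall reaction: Co²⁺(aq) + Ca(s) → Co(s) + Ca²⁺(aq); Q = [Ca²⁺]^1/[Co²⁺]^1.
From E = E° − (0.0592/n) log Q: log Q = (E° − E)·n/0.0592 = (+2.60 − (+2.571))·2/0.0592 = 0.9797.
So 1·log[Co²⁺] = 1·log(0.0197) − log Q = -1.7055 − (0.9797) = -2.6852; [Co²⁺] = 10^(-2.6852) ≈ 0.0021 M.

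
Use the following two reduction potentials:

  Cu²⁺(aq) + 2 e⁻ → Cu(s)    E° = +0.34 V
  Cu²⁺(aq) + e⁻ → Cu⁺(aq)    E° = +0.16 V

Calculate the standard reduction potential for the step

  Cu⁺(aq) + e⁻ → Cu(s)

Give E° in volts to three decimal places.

+0.520 V

Sequential free energies add, so n₃E°₃ = n₁E°₁ + n₂E°₂.
With n₃ = 2, and the known step contributing 1×(+0.16) V, the unknown satisfies 1·E° = 2×(+0.34) − 1×(+0.16) = +0.520.
E° = +0.520 / 1 = +0.520 V.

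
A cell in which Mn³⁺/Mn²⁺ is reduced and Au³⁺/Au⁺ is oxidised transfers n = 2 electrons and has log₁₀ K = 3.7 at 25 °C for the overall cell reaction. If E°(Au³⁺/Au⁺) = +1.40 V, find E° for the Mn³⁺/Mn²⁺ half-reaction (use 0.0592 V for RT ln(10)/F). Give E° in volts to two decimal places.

E°cell = (0.0592/n)·log K = (0.0592/2)(3.7) = +0.110 V.
Since Mn³⁺/Mn²⁺ is the cathode and Au³⁺/Au⁺ the anode, E°cell = E°(Mn³⁺/Mn²⁺) − E°(Au³⁺/Au⁺).
So E°(Mn³⁺/Mn²⁺) = E°cell + E°(Au³⁺/Au⁺) = +0.110 + (+1.40) = +1.51 V.

+1.51 V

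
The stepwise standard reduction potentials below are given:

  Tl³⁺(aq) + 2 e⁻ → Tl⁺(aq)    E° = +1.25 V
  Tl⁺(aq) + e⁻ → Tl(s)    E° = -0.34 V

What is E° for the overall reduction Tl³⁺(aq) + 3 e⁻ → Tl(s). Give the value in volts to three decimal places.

+0.720 V

Adding the free-energy changes (−nFE°) of the two steps gives −n₃FE°₃ = −n₁FE°₁ − n₂FE°₂.
E°₃ = (2×+1.25 + 1×-0.34) / 3 = (+2.160) / 3 = +0.720 V.
Simply averaging or adding the two E° values would be wrong; the electron-weighted sum is required.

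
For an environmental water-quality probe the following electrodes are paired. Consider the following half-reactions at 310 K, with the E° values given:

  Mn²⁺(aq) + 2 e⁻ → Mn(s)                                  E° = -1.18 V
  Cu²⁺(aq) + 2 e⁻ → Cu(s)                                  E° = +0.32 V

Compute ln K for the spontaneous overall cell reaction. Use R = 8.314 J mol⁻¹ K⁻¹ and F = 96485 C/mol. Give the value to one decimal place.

112.3

Cathode: Cu²⁺/Cu; anode: Mn²⁺/Mn. E°cell = (+0.32) − (-1.18) = +1.50 V, with n = 2.
ΔG° = −nFE° = −RT ln K, so ln K = nFE°/(RT) = (2)(96485)(+1.50) / ((8.314)(310)) = 112.308.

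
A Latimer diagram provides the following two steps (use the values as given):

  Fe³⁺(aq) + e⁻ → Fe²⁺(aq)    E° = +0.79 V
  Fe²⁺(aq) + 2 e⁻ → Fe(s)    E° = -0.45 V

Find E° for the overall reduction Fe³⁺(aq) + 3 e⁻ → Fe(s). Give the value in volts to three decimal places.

-0.037 V

Adding the free-energy changes (−nFE°) of the two steps gives −n₃FE°₃ = −n₁FE°₁ − n₂FE°₂.
E°₃ = (1×+0.79 + 2×-0.45) / 3 = (-0.110) / 3 = -0.037 V.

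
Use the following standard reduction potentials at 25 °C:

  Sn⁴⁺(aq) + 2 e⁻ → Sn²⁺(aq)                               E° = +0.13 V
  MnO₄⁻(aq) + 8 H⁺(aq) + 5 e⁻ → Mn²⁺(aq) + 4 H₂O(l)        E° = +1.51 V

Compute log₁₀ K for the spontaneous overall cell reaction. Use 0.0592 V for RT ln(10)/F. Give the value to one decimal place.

Cathode: MnO₄⁻/Mn²⁺; anode: Sn⁴⁺/Sn²⁺. E°cell = +1.38 V, n = 10.
log K = nE°cell / 0.0592 = (10)(+1.38) / 0.0592 = 233.1.

233.1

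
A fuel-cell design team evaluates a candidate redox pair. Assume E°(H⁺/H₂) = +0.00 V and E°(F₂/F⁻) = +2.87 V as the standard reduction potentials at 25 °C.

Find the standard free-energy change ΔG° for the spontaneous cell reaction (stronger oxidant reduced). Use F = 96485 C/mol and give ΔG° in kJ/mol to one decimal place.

F₂/F⁻ (E° = +2.87 V) is the cathode; H⁺/H₂ (E° = +0.00 V) is the anode, so E°cell = +2.87 V.
Balancing electrons gives n = 2 (lcm of 2 and 2).
ΔG° = −nFE° = −(2)(96485)(+2.87) = -553,824 J = -553.8 kJ/mol.

-553.8 kJ/mol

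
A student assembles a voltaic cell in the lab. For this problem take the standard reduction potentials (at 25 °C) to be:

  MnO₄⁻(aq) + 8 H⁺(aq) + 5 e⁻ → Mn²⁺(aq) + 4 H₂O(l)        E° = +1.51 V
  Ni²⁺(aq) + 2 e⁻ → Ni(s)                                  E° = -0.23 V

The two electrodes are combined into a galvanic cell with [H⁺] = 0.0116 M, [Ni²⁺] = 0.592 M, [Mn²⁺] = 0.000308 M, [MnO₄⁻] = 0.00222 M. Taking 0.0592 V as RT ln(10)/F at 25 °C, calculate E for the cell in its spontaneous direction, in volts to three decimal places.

MnO₄⁻/Mn²⁺ is the cathode (higher E°), Ni²⁺/Ni the anode: E°cell = +1.51 − (-0.23) = +1.74 V, n = 10.
Overall: 2 MnO₄⁻(aq) + 16 H⁺(aq) + 5 Ni(s) → 2 Mn²⁺(aq) + 8 H₂O(l) + 5 Ni²⁺(aq)
Q = [Mn²⁺]^2·[Ni²⁺]^5 / ([MnO₄⁻]^2·[H⁺]^16); log Q = 28.115.
E = E° − (0.0592/n) log Q = +1.74 − (0.0592/10)(28.115) = +1.574 V.

+1.574 V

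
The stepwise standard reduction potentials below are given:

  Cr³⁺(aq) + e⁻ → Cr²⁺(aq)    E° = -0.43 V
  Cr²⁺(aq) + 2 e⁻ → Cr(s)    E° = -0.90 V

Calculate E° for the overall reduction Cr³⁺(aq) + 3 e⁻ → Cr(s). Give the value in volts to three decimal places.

-0.743 V

Standard free energies of sequential steps add: ΔG°₃ = ΔG°₁ + ΔG°₂, so n₃E°₃ = n₁E°₁ + n₂E°₂.
E°₃ = (1×-0.43 + 2×-0.90) / 3 = (-2.230) / 3 = -0.743 V.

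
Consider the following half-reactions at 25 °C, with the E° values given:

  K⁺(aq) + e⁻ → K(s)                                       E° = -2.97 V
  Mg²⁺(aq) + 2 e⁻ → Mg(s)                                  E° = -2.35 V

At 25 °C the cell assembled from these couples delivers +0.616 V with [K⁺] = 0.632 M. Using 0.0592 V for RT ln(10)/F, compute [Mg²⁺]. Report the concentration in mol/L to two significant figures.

Mg²⁺/Mg is the cathode, K⁺/K the anode: E°cell = +0.62 V, n = 2.
Overall reaction: Mg²⁺(aq) + 2 K(s) → Mg(s) + 2 K⁺(aq); Q = [K⁺]^2/[Mg²⁺]^1.
From E = E° − (0.0592/n) log Q: log Q = (E° − E)·n/0.0592 = (+0.62 − (+0.616))·2/0.0592 = 0.1351.
So 1·log[Mg²⁺] = 2·log(0.632) − log Q = -0.3986 − (0.1351) = -0.5337; [Mg²⁺] = 10^(-0.5337) ≈ 0.29 M.

0.29 M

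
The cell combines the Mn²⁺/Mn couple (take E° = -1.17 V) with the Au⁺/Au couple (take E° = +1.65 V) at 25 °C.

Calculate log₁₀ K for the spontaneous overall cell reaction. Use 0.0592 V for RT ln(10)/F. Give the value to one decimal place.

Cathode: Au⁺/Au; anode: Mn²⁺/Mn. E°cell = +2.82 V, n = 2.
log K = nE°cell / 0.0592 = (2)(+2.82) / 0.0592 = 95.3.

95.3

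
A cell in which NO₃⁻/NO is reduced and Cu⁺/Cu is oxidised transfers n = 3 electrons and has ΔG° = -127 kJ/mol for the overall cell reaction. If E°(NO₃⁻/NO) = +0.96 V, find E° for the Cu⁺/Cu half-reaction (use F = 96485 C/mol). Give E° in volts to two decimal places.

+0.52 V

E°cell = −ΔG°/(nF) = −(-127×10³)/((3)(96485)) = +0.439 V.
Since NO₃⁻/NO is the cathode and Cu⁺/Cu the anode, E°cell = E°(NO₃⁻/NO) − E°(Cu⁺/Cu).
So E°(Cu⁺/Cu) = E°(NO₃⁻/NO) − E°cell = (+0.96) − (+0.439) = +0.52 V.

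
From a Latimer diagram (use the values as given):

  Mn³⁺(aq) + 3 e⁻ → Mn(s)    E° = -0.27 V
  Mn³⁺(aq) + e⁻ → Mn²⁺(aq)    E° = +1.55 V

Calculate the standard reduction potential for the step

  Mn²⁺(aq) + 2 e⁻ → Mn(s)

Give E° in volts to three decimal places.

-1.180 V

Sequential free energies add, so n₃E°₃ = n₁E°₁ + n₂E°₂.
With n₃ = 3, and the known step contributing 1×(+1.55) V, the unknown satisfies 2·E° = 3×(-0.27) − 1×(+1.55) = -2.360.
E° = -2.360 / 2 = -1.180 V.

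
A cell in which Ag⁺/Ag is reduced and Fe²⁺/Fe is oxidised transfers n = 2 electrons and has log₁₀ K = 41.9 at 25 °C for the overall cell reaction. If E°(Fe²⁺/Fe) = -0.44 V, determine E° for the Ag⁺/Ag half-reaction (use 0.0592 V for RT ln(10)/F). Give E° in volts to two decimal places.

E°cell = (0.0592/n)·log K = (0.0592/2)(41.9) = +1.240 V.
Since Ag⁺/Ag is the cathode and Fe²⁺/Fe the anode, E°cell = E°(Ag⁺/Ag) − E°(Fe²⁺/Fe).
So E°(Ag⁺/Ag) = E°cell + E°(Fe²⁺/Fe) = +1.240 + (-0.44) = +0.80 V.

+0.80 V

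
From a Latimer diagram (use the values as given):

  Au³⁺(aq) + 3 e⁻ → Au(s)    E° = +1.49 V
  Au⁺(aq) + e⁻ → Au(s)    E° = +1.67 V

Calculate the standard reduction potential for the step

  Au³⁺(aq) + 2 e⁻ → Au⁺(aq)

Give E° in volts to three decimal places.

Sequential free energies add, so n₃E°₃ = n₁E°₁ + n₂E°₂.
With n₃ = 3, and the known step contributing 1×(+1.67) V, the unknown satisfies 2·E° = 3×(+1.49) − 1×(+1.67) = +2.800.
E° = +2.800 / 2 = +1.400 V.

+1.400 V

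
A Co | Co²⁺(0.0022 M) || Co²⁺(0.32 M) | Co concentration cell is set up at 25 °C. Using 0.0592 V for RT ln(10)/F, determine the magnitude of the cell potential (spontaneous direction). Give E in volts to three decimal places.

For a concentration cell E°cell = 0. The 0.32 M side is the cathode (reduction is favoured where [Co²⁺] is higher).
With n = 2, E = −(0.0592/2) log([Co²⁺]ₐₙ/[Co²⁺]꜀ₐₜ) = −(0.0592/2) log(0.0022/0.32) = −(0.0592/2)(-2.163) = +0.064 V.

+0.064 V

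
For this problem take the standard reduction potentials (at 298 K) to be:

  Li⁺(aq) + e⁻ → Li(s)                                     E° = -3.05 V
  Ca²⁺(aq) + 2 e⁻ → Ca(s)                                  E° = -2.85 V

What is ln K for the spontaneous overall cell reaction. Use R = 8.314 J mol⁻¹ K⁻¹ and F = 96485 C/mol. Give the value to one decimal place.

15.6

Cathode: Ca²⁺/Ca; anode: Li⁺/Li. E°cell = (-2.85) − (-3.05) = +0.20 V, with n = 2.
ΔG° = −nFE° = −RT ln K, so ln K = nFE°/(RT) = (2)(96485)(+0.20) / ((8.314)(298)) = 15.577.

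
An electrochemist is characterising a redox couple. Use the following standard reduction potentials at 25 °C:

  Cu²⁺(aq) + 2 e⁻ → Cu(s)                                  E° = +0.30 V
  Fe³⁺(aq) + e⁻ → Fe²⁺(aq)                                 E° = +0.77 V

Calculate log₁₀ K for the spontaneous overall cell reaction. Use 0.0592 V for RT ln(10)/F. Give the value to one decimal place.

Cathode: Fe³⁺/Fe²⁺; anode: Cu²⁺/Cu. E°cell = +0.47 V, n = 2.
log K = nE°cell / 0.0592 = (2)(+0.47) / 0.0592 = 15.9.

15.9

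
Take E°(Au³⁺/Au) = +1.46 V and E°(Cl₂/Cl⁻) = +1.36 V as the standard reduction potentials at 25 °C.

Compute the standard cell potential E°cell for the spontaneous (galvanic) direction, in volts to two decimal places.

+0.10 V

The Au³⁺/Au couple has the higher reduction potential, so it is the cathode; Cl₂/Cl⁻ is oxidised at the anode.
E°cell = E°(cathode) − E°(anode) = (+1.46) − (+1.36) = +0.10 V.
Since E°cell > 0, the reaction is spontaneous under standard conditions.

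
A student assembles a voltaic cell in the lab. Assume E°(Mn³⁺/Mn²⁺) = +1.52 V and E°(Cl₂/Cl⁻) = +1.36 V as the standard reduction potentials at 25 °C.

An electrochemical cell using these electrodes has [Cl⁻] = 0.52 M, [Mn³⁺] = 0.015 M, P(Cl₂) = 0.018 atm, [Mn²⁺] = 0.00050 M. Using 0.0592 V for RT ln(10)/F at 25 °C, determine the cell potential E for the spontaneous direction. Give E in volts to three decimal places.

Mn³⁺/Mn²⁺ is the cathode (higher E°), Cl₂/Cl⁻ the anode: E°cell = +1.52 − (+1.36) = +0.16 V, n = 2.
Overall: 2 Mn³⁺(aq) + 2 Cl⁻(aq) → 2 Mn²⁺(aq) + Cl₂(g)
Q = [Mn²⁺]^2·P(Cl₂) / ([Mn³⁺]^2·[Cl⁻]^2); log Q = -4.131.
E = E° − (0.0592/n) log Q = +0.16 − (0.0592/2)(-4.131) = +0.282 V.

+0.282 V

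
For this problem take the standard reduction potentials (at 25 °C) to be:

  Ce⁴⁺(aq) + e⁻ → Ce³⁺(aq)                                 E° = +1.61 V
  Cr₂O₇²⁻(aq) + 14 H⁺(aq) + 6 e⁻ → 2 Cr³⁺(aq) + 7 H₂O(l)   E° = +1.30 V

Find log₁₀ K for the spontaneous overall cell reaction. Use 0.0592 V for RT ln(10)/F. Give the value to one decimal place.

Cathode: Ce⁴⁺/Ce³⁺; anode: Cr₂O₇²⁻/Cr³⁺. E°cell = +0.31 V, n = 6.
log K = nE°cell / 0.0592 = (6)(+0.31) / 0.0592 = 31.4.

31.4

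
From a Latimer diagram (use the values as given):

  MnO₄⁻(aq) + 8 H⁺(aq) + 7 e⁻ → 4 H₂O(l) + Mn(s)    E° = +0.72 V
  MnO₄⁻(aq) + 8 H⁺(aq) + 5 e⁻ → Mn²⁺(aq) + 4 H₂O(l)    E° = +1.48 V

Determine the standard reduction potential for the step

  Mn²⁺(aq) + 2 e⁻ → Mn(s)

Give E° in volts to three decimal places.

-1.180 V

Sequential free energies add, so n₃E°₃ = n₁E°₁ + n₂E°₂.
With n₃ = 7, and the known step contributing 5×(+1.48) V, the unknown satisfies 2·E° = 7×(+0.72) − 5×(+1.48) = -2.360.
E° = -2.360 / 2 = -1.180 V.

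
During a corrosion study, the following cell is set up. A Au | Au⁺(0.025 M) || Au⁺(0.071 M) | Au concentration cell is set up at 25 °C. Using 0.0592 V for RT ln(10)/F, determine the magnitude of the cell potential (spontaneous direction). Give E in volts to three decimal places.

+0.027 V

For a concentration cell E°cell = 0. The 0.071 M side is the cathode (reduction is favoured where [Au⁺] is higher).
With n = 1, E = −(0.0592/1) log([Au⁺]ₐₙ/[Au⁺]꜀ₐₜ) = −(0.0592/1) log(0.025/0.071) = −(0.0592/1)(-0.453) = +0.027 V.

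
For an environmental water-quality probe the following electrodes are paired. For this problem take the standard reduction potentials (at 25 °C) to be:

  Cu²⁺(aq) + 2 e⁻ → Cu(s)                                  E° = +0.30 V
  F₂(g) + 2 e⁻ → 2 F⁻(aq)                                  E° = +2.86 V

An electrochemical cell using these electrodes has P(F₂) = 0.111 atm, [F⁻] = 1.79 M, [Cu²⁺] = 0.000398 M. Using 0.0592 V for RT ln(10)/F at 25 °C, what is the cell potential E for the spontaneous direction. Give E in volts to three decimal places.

F₂/F⁻ is the cathode (higher E°), Cu²⁺/Cu the anode: E°cell = +2.86 − (+0.30) = +2.56 V, n = 2.
Overall: F₂(g) + Cu(s) → 2 F⁻(aq) + Cu²⁺(aq)
Q = [F⁻]^2·[Cu²⁺] / (P(F₂)); log Q = -1.940.
E = E° − (0.0592/n) log Q = +2.56 − (0.0592/2)(-1.940) = +2.617 V.

+2.617 V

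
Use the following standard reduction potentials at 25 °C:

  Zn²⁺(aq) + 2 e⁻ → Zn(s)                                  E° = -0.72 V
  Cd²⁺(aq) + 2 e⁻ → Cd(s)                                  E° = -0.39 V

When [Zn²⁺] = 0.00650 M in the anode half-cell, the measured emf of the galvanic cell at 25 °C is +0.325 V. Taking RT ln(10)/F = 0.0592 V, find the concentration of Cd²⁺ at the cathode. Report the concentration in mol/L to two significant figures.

Cd²⁺/Cd is the cathode, Zn²⁺/Zn the anode: E°cell = +0.33 V, n = 2.
Overall reaction: Cd²⁺(aq) + Zn(s) → Cd(s) + Zn²⁺(aq); Q = [Zn²⁺]^1/[Cd²⁺]^1.
From E = E° − (0.0592/n) log Q: log Q = (E° − E)·n/0.0592 = (+0.33 − (+0.325))·2/0.0592 = 0.1689.
So 1·log[Cd²⁺] = 1·log(0.0065) − log Q = -2.1871 − (0.1689) = -2.3560; [Cd²⁺] = 10^(-2.3560) ≈ 0.0044 M.

0.0044 M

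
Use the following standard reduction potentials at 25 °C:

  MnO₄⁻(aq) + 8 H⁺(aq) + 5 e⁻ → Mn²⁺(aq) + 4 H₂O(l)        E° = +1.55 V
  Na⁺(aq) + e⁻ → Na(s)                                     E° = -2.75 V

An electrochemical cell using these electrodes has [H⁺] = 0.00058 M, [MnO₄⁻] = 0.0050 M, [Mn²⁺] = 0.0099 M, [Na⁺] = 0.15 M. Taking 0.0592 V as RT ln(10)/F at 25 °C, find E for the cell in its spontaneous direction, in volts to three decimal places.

+4.039 V

MnO₄⁻/Mn²⁺ is the cathode (higher E°), Na⁺/Na the anode: E°cell = +1.55 − (-2.75) = +4.30 V, n = 5.
Overall: MnO₄⁻(aq) + 8 H⁺(aq) + 5 Na(s) → Mn²⁺(aq) + 4 H₂O(l) + 5 Na⁺(aq)
Q = [Mn²⁺]·[Na⁺]^5 / ([MnO₄⁻]·[H⁺]^8); log Q = 22.070.
E = E° − (0.0592/n) log Q = +4.30 − (0.0592/5)(22.070) = +4.039 V.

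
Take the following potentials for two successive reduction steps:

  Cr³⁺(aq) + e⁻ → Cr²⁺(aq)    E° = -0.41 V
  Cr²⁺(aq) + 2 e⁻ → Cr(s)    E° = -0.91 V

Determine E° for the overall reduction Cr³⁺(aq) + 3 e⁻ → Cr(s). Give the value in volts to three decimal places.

-0.743 V

Since ΔG° = −nFE° is additive over sequential reductions, n₃E°₃ = n₁E°₁ + n₂E°₂.
E°₃ = (1×-0.41 + 2×-0.91) / 3 = (-2.230) / 3 = -0.743 V.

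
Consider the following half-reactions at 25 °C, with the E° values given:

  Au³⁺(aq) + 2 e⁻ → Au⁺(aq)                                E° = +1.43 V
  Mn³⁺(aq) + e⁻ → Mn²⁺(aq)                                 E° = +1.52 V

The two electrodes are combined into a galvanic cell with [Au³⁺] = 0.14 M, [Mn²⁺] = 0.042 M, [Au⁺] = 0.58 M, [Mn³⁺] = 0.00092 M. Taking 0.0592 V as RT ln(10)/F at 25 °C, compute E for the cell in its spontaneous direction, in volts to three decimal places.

Mn³⁺/Mn²⁺ is the cathode (higher E°), Au³⁺/Au⁺ the anode: E°cell = +1.52 − (+1.43) = +0.09 V, n = 2.
Overall: 2 Mn³⁺(aq) + Au⁺(aq) → 2 Mn²⁺(aq) + Au³⁺(aq)
Q = [Mn²⁺]^2·[Au³⁺] / ([Mn³⁺]^2·[Au⁺]); log Q = 2.702.
E = E° − (0.0592/n) log Q = +0.09 − (0.0592/2)(2.702) = +0.010 V.

+0.010 V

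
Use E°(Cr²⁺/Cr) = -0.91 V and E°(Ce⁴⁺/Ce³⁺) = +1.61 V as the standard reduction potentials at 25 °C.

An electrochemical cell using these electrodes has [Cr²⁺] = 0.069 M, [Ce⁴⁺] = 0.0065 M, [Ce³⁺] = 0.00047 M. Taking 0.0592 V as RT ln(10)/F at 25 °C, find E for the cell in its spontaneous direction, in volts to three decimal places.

Ce⁴⁺/Ce³⁺ is the cathode (higher E°), Cr²⁺/Cr the anode: E°cell = +1.61 − (-0.91) = +2.52 V, n = 2.
Overall: 2 Ce⁴⁺(aq) + Cr(s) → 2 Ce³⁺(aq) + Cr²⁺(aq)
Q = [Ce³⁺]^2·[Cr²⁺] / ([Ce⁴⁺]^2); log Q = -3.443.
E = E° − (0.0592/n) log Q = +2.52 − (0.0592/2)(-3.443) = +2.622 V.

+2.622 V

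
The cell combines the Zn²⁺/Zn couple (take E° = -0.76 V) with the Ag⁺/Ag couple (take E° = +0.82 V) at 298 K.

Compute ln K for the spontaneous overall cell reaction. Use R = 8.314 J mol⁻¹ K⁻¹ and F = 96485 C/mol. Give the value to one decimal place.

Cathode: Ag⁺/Ag; anode: Zn²⁺/Zn. E°cell = (+0.82) − (-0.76) = +1.58 V, with n = 2.
ΔG° = −nFE° = −RT ln K, so ln K = nFE°/(RT) = (2)(96485)(+1.58) / ((8.314)(298)) = 123.061.

123.1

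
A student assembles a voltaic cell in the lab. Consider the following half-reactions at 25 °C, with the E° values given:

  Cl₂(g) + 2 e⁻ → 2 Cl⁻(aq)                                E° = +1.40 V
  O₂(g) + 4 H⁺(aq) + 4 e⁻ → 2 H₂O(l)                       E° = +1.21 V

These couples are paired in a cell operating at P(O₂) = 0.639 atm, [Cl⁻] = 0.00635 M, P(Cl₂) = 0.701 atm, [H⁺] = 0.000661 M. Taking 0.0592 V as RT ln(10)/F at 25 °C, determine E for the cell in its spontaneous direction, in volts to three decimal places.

Cl₂/Cl⁻ is the cathode (higher E°), O₂/H₂O the anode: E°cell = +1.40 − (+1.21) = +0.19 V, n = 4.
Overall: 2 Cl₂(g) + 2 H₂O(l) → 4 Cl⁻(aq) + O₂(g) + 4 H⁺(aq)
Q = [Cl⁻]^4·P(O₂)·[H⁺]^4 / (P(Cl₂)^2); log Q = -21.394.
E = E° − (0.0592/n) log Q = +0.19 − (0.0592/4)(-21.394) = +0.507 V.

+0.507 V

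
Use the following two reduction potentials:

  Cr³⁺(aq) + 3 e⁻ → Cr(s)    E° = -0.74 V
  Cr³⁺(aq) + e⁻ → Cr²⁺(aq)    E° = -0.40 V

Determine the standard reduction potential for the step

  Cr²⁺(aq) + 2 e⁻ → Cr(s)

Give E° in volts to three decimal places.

-0.910 V

Sequential free energies add, so n₃E°₃ = n₁E°₁ + n₂E°₂.
With n₃ = 3, and the known step contributing 1×(-0.40) V, the unknown satisfies 2·E° = 3×(-0.74) − 1×(-0.40) = -1.820.
E° = -1.820 / 2 = -0.910 V.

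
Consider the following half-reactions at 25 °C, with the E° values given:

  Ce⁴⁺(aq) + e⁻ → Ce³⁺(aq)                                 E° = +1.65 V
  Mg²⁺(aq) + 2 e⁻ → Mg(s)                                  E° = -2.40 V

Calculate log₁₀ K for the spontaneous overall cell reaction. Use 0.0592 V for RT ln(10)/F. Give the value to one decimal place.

136.8

Cathode: Ce⁴⁺/Ce³⁺; anode: Mg²⁺/Mg. E°cell = +4.05 V, n = 2.
log K = nE°cell / 0.0592 = (2)(+4.05) / 0.0592 = 136.8.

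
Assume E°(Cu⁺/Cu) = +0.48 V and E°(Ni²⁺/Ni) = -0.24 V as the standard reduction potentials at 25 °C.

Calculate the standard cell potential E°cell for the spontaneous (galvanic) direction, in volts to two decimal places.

The Cu⁺/Cu couple has the higher reduction potential, so it is the cathode; Ni²⁺/Ni is oxidised at the anode.
E°cell = E°(cathode) − E°(anode) = (+0.48) − (-0.24) = +0.72 V.

+0.72 V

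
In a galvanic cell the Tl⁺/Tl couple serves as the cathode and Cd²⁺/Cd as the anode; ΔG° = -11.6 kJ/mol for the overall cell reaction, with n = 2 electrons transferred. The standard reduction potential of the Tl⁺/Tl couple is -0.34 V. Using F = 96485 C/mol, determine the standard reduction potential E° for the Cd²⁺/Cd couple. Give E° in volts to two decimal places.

E°cell = −ΔG°/(nF) = −(-11.6×10³)/((2)(96485)) = +0.060 V.
Since Tl⁺/Tl is the cathode and Cd²⁺/Cd the anode, E°cell = E°(Tl⁺/Tl) − E°(Cd²⁺/Cd).
So E°(Cd²⁺/Cd) = E°(Tl⁺/Tl) − E°cell = (-0.34) − (+0.060) = -0.40 V.

-0.40 V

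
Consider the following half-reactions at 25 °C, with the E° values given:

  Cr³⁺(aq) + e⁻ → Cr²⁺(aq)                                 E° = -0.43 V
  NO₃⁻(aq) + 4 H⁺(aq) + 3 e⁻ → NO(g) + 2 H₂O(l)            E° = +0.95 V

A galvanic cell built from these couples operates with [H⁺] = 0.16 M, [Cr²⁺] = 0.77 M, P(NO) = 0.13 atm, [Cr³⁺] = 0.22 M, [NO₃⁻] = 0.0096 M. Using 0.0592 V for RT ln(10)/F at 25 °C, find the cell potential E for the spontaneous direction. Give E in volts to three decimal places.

NO₃⁻/NO is the cathode (higher E°), Cr³⁺/Cr²⁺ the anode: E°cell = +0.95 − (-0.43) = +1.38 V, n = 3.
Overall: NO₃⁻(aq) + 4 H⁺(aq) + 3 Cr²⁺(aq) → NO(g) + 2 H₂O(l) + 3 Cr³⁺(aq)
Q = P(NO)·[Cr³⁺]^3 / ([NO₃⁻]·[H⁺]^4·[Cr²⁺]^3); log Q = 2.683.
E = E° − (0.0592/n) log Q = +1.38 − (0.0592/3)(2.683) = +1.327 V.

+1.327 V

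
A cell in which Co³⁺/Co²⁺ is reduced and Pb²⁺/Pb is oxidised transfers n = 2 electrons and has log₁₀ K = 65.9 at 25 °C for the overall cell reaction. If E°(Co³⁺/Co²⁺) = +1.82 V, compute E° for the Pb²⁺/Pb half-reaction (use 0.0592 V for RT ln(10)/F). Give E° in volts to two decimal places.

-0.13 V

E°cell = (0.0592/n)·log K = (0.0592/2)(65.9) = +1.951 V.
Since Co³⁺/Co²⁺ is the cathode and Pb²⁺/Pb the anode, E°cell = E°(Co³⁺/Co²⁺) − E°(Pb²⁺/Pb).
So E°(Pb²⁺/Pb) = E°(Co³⁺/Co²⁺) − E°cell = (+1.82) − (+1.951) = -0.13 V.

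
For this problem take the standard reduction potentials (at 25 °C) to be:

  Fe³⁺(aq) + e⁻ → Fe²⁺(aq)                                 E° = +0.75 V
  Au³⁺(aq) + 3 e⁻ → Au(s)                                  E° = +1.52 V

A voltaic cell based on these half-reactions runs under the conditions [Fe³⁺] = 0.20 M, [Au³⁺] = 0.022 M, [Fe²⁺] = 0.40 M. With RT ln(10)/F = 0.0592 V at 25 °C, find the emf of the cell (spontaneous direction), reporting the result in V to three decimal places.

Au³⁺/Au is the cathode (higher E°), Fe³⁺/Fe²⁺ the anode: E°cell = +1.52 − (+0.75) = +0.77 V, n = 3.
Overall: Au³⁺(aq) + 3 Fe²⁺(aq) → Au(s) + 3 Fe³⁺(aq)
Q = [Fe³⁺]^3 / ([Au³⁺]·[Fe²⁺]^3); log Q = 0.754.
E = E° − (0.0592/n) log Q = +0.77 − (0.0592/3)(0.754) = +0.755 V.

+0.755 V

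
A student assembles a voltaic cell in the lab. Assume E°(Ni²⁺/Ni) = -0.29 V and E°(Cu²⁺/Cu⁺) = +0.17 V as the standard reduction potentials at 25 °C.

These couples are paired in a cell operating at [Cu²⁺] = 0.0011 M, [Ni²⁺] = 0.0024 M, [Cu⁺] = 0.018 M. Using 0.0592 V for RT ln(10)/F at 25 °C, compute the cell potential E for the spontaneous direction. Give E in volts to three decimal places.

Cu²⁺/Cu⁺ is the cathode (higher E°), Ni²⁺/Ni the anode: E°cell = +0.17 − (-0.29) = +0.46 V, n = 2.
Overall: 2 Cu²⁺(aq) + Ni(s) → 2 Cu⁺(aq) + Ni²⁺(aq)
Q = [Cu⁺]^2·[Ni²⁺] / ([Cu²⁺]^2); log Q = -0.192.
E = E° − (0.0592/n) log Q = +0.46 − (0.0592/2)(-0.192) = +0.466 V.

+0.466 V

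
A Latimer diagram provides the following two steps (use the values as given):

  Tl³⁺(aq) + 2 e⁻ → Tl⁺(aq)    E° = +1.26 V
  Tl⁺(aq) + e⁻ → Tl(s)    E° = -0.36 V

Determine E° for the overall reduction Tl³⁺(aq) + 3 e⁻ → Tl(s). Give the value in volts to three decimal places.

Since ΔG° = −nFE° is additive over sequential reductions, n₃E°₃ = n₁E°₁ + n₂E°₂.
E°₃ = (2×+1.26 + 1×-0.36) / 3 = (+2.160) / 3 = +0.720 V.

+0.720 V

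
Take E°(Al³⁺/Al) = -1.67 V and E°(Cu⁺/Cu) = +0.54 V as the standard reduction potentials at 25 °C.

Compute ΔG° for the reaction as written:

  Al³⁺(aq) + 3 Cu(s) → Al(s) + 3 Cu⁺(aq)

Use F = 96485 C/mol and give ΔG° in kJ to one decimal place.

As written, Al³⁺/Al is reduced (cathode) and Cu⁺/Cu is oxidised (anode), so E°cell = (-1.67) − (+0.54) = -2.21 V.
Balancing electrons gives n = 3.
ΔG° = −nFE° = −(3)(96485)(-2.21) = 639,696 J = +639.7 kJ.

+639.7 kJ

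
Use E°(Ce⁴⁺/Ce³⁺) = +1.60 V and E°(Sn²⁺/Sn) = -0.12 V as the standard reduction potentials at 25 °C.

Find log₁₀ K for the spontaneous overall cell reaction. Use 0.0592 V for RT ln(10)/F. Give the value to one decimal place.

Cathode: Ce⁴⁺/Ce³⁺; anode: Sn²⁺/Sn. E°cell = +1.72 V, n = 2.
log K = nE°cell / 0.0592 = (2)(+1.72) / 0.0592 = 58.1.

58.1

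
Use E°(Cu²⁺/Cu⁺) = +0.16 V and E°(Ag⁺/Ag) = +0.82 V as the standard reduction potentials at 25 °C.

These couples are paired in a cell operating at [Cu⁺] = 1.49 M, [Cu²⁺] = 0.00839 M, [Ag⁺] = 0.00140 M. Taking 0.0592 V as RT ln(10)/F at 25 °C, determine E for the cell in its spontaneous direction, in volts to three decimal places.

+0.624 V

Ag⁺/Ag is the cathode (higher E°), Cu²⁺/Cu⁺ the anode: E°cell = +0.82 − (+0.16) = +0.66 V, n = 1.
Overall: Ag⁺(aq) + Cu⁺(aq) → Ag(s) + Cu²⁺(aq)
Q = [Cu²⁺] / ([Ag⁺]·[Cu⁺]); log Q = 0.604.
E = E° − (0.0592/n) log Q = +0.66 − (0.0592/1)(0.604) = +0.624 V.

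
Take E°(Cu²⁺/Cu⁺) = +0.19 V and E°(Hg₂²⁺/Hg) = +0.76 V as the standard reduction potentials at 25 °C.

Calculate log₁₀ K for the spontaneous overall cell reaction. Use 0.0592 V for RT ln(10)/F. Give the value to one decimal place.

19.3

Cathode: Hg₂²⁺/Hg; anode: Cu²⁺/Cu⁺. E°cell = +0.57 V, n = 2.
log K = nE°cell / 0.0592 = (2)(+0.57) / 0.0592 = 19.3.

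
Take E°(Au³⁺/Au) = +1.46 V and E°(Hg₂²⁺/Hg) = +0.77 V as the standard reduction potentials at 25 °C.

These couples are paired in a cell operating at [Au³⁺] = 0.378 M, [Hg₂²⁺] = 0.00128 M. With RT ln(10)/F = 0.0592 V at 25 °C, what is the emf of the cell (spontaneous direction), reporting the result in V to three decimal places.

Au³⁺/Au is the cathode (higher E°), Hg₂²⁺/Hg the anode: E°cell = +1.46 − (+0.77) = +0.69 V, n = 6.
Overall: 2 Au³⁺(aq) + 6 Hg(l) → 2 Au(s) + 3 Hg₂²⁺(aq)
Q = [Hg₂²⁺]^3 / ([Au³⁺]^2); log Q = -7.833.
E = E° − (0.0592/n) log Q = +0.69 − (0.0592/6)(-7.833) = +0.767 V.

+0.767 V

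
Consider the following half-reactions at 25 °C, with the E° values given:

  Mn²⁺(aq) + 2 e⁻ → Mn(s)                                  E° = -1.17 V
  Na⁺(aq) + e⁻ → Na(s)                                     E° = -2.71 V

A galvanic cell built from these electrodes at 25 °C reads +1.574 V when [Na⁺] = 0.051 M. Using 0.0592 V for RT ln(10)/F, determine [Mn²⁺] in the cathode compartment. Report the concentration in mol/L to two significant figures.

0.037 M

Mn²⁺/Mn is the cathode, Na⁺/Na the anode: E°cell = +1.54 V, n = 2.
Overall reaction: Mn²⁺(aq) + 2 Na(s) → Mn(s) + 2 Na⁺(aq); Q = [Na⁺]^2/[Mn²⁺]^1.
From E = E° − (0.0592/n) log Q: log Q = (E° − E)·n/0.0592 = (+1.54 − (+1.574))·2/0.0592 = -1.1486.
So 1·log[Mn²⁺] = 2·log(0.051) − log Q = -2.5849 − (-1.1486) = -1.4363; [Mn²⁺] = 10^(-1.4363) ≈ 0.037 M.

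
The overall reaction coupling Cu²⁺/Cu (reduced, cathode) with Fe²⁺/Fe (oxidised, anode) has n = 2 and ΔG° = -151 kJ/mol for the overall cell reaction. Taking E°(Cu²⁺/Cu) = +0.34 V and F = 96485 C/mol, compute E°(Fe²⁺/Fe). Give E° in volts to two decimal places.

-0.44 V

E°cell = −ΔG°/(nF) = −(-151×10³)/((2)(96485)) = +0.783 V.
Since Cu²⁺/Cu is the cathode and Fe²⁺/Fe the anode, E°cell = E°(Cu²⁺/Cu) − E°(Fe²⁺/Fe).
So E°(Fe²⁺/Fe) = E°(Cu²⁺/Cu) − E°cell = (+0.34) − (+0.783) = -0.44 V.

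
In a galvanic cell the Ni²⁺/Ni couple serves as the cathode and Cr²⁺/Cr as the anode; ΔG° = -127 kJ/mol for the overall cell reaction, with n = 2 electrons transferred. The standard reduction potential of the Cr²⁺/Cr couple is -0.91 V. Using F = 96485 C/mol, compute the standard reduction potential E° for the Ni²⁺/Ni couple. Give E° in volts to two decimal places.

-0.25 V

E°cell = −ΔG°/(nF) = −(-127×10³)/((2)(96485)) = +0.658 V.
Since Ni²⁺/Ni is the cathode and Cr²⁺/Cr the anode, E°cell = E°(Ni²⁺/Ni) − E°(Cr²⁺/Cr).
So E°(Ni²⁺/Ni) = E°cell + E°(Cr²⁺/Cr) = +0.658 + (-0.91) = -0.25 V.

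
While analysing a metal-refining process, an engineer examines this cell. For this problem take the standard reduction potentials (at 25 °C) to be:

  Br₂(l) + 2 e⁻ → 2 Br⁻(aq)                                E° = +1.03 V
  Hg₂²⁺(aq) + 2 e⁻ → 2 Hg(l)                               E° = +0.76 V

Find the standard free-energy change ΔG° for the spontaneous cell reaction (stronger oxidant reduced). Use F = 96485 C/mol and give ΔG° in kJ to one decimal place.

-52.1 kJ

Br₂/Br⁻ (E° = +1.03 V) is the cathode; Hg₂²⁺/Hg (E° = +0.76 V) is the anode, so E°cell = +0.27 V.
Balancing electrons gives n = 2 (lcm of 2 and 2).
ΔG° = −nFE° = −(2)(96485)(+0.27) = -52,102 J = -52.1 kJ.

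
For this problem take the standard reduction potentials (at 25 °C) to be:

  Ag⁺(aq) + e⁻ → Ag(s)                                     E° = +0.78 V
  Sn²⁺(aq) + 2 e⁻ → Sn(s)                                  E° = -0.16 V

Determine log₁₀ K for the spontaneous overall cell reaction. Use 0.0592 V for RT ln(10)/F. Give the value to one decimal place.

31.8

Cathode: Ag⁺/Ag; anode: Sn²⁺/Sn. E°cell = +0.94 V, n = 2.
log K = nE°cell / 0.0592 = (2)(+0.94) / 0.0592 = 31.8.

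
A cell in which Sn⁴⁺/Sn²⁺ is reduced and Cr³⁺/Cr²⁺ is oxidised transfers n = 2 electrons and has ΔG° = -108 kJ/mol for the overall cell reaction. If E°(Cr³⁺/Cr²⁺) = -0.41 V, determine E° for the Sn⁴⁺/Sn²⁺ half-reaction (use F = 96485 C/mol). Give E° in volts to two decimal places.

+0.15 V

E°cell = −ΔG°/(nF) = −(-108×10³)/((2)(96485)) = +0.560 V.
Since Sn⁴⁺/Sn²⁺ is the cathode and Cr³⁺/Cr²⁺ the anode, E°cell = E°(Sn⁴⁺/Sn²⁺) − E°(Cr³⁺/Cr²⁺).
So E°(Sn⁴⁺/Sn²⁺) = E°cell + E°(Cr³⁺/Cr²⁺) = +0.560 + (-0.41) = +0.15 V.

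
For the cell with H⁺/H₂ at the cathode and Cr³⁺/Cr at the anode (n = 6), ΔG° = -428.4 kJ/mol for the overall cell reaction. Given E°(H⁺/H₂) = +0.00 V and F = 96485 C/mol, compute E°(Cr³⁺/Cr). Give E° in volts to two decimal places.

-0.74 V

E°cell = −ΔG°/(nF) = −(-428.4×10³)/((6)(96485)) = +0.740 V.
Since H⁺/H₂ is the cathode and Cr³⁺/Cr the anode, E°cell = E°(H⁺/H₂) − E°(Cr³⁺/Cr).
So E°(Cr³⁺/Cr) = E°(H⁺/H₂) − E°cell = (+0.00) − (+0.740) = -0.74 V.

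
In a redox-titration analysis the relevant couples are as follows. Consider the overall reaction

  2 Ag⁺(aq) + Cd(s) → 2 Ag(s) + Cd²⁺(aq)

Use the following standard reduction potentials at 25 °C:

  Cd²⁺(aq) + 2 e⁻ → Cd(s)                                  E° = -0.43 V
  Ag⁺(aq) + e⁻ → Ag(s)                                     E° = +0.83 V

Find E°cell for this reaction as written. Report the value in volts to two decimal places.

+1.26 V

The Ag⁺/Ag couple has the higher reduction potential, so it is the cathode; Cd²⁺/Cd is oxidised at the anode.
E°cell = E°(cathode) − E°(anode) = (+0.83) − (-0.43) = +1.26 V.
Since E°cell > 0, the reaction is spontaneous under standard conditions.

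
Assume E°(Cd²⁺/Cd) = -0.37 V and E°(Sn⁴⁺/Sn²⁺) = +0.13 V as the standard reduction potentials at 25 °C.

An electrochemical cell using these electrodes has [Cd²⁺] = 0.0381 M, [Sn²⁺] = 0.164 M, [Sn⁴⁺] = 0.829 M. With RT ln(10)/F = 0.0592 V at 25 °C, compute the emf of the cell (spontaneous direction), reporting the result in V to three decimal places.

Sn⁴⁺/Sn²⁺ is the cathode (higher E°), Cd²⁺/Cd the anode: E°cell = +0.13 − (-0.37) = +0.50 V, n = 2.
Overall: Sn⁴⁺(aq) + Cd(s) → Sn²⁺(aq) + Cd²⁺(aq)
Q = [Sn²⁺]·[Cd²⁺] / ([Sn⁴⁺]); log Q = -2.123.
E = E° − (0.0592/n) log Q = +0.50 − (0.0592/2)(-2.123) = +0.563 V.

+0.563 V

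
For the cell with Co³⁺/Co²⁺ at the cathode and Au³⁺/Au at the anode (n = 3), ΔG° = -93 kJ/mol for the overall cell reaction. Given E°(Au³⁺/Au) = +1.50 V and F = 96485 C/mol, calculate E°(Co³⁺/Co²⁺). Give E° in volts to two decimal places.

+1.82 V

E°cell = −ΔG°/(nF) = −(-93×10³)/((3)(96485)) = +0.321 V.
Since Co³⁺/Co²⁺ is the cathode and Au³⁺/Au the anode, E°cell = E°(Co³⁺/Co²⁺) − E°(Au³⁺/Au).
So E°(Co³⁺/Co²⁺) = E°cell + E°(Au³⁺/Au) = +0.321 + (+1.50) = +1.82 V.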